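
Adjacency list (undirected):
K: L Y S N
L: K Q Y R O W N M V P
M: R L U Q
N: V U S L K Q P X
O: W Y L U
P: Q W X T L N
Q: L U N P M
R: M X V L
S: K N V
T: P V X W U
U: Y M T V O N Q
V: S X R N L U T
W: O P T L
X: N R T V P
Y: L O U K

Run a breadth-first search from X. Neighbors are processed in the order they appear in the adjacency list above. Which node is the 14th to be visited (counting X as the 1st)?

Y

Visit X; enqueue N, R, T, V, P → queue [N, R, T, V, P]
Visit N; enqueue U, S, L, K, Q → queue [R, T, V, P, U, S, L, K, Q]
Visit R; enqueue M → queue [T, V, P, U, S, L, K, Q, M]
Visit T; enqueue W → queue [V, P, U, S, L, K, Q, M, W]
Visit V → queue [P, U, S, L, K, Q, M, W]
Visit P → queue [U, S, L, K, Q, M, W]
Visit U; enqueue Y, O → queue [S, L, K, Q, M, W, Y, O]
Visit S → queue [L, K, Q, M, W, Y, O]
Visit L → queue [K, Q, M, W, Y, O]
Visit K → queue [Q, M, W, Y, O]
Visit Q → queue [M, W, Y, O]
Visit M → queue [W, Y, O]
Visit W → queue [Y, O]
Visit Y → queue [O]
Visit O → queue []

Visit order: X, N, R, T, V, P, U, S, L, K, Q, M, W, Y, O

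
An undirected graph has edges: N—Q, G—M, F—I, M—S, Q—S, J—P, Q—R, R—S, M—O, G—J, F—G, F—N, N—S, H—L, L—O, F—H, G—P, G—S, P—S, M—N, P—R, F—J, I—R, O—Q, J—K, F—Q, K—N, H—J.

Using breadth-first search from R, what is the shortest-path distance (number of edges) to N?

Level 0: R
Level 1: I, P, Q, S
Level 2: F, G, J, M, N, O
Level 3: H, K, L
N first appears at level 2.

2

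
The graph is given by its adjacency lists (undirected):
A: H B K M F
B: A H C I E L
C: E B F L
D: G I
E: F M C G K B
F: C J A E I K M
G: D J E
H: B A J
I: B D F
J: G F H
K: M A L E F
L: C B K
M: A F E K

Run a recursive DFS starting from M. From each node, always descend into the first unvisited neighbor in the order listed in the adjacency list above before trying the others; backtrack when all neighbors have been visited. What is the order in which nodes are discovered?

M, A, H, B, C, E, F, J, G, D, I, K, L

Visit M
M → A
A → H
H → B
B → C
C → E
E → F
F → J
J → G
G → D
D → I
F → K
K → L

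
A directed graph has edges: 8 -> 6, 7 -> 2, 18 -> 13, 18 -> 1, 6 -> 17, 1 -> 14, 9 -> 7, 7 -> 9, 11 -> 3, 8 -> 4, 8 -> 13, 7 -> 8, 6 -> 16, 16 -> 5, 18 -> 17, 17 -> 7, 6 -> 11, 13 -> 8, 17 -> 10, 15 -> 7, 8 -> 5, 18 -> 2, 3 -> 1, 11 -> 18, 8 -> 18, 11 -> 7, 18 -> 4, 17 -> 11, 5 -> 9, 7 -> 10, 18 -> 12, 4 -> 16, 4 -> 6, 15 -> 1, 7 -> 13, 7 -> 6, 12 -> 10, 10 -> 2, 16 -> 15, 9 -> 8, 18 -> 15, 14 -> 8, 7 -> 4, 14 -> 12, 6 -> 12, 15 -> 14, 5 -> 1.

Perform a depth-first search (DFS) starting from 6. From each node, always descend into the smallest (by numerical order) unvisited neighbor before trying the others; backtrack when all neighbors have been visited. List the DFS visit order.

6 → 11 → 3 → 1 → 14 → 8 → 4 → 16 → 5 → 9 → 7 → 2 → 10 → 13 → 15 → 18 → 12 → 17

Visit 6
6 → 11
11 → 3
3 → 1
1 → 14
14 → 8
8 → 4
4 → 16
16 → 5
5 → 9
9 → 7
7 → 2
7 → 10
7 → 13
16 → 15
8 → 18
18 → 12
18 → 17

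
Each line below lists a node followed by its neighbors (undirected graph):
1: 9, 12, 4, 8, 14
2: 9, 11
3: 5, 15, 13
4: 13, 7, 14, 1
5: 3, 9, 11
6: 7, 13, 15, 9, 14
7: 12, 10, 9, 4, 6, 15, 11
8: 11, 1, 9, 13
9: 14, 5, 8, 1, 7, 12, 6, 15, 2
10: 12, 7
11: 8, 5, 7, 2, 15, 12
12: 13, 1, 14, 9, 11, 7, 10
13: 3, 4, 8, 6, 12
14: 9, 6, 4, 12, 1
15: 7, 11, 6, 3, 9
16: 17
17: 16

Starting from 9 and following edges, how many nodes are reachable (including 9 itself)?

15

BFS from 9 visits: 9, 14, 5, 8, 1, 7, 12, 6, 15, 2, 4, 3, 11, 13, 10
Reachable nodes: 15 of 17 total.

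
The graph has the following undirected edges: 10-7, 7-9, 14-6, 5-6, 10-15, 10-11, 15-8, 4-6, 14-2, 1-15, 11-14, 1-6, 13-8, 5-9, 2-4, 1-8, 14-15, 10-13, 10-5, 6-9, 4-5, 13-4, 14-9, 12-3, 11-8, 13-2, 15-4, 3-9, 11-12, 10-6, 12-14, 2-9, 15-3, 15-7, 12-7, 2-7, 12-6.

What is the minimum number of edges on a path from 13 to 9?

2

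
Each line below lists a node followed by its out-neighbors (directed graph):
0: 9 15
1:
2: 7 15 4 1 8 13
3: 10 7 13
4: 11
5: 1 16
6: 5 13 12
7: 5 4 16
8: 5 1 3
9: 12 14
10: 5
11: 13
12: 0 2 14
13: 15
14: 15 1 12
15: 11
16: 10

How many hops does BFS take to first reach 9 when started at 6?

Level 0: 6
Level 1: 5, 12, 13
Level 2: 0, 1, 2, 14, 15, 16
Level 3: 4, 7, 8, 9, 10, 11
Level 4: 3
9 first appears at level 3.

3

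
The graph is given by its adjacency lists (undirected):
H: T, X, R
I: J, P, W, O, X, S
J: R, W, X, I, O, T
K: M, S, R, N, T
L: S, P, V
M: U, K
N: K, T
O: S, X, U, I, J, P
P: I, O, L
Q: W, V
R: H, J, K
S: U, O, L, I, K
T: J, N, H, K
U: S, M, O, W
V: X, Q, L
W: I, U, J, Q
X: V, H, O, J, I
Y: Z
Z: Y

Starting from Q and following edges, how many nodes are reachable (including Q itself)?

BFS from Q visits: Q, V, W, L, X, I, J, U, P, S, H, O, R, T, M, K, N
Reachable nodes: 17 of 19 total.

17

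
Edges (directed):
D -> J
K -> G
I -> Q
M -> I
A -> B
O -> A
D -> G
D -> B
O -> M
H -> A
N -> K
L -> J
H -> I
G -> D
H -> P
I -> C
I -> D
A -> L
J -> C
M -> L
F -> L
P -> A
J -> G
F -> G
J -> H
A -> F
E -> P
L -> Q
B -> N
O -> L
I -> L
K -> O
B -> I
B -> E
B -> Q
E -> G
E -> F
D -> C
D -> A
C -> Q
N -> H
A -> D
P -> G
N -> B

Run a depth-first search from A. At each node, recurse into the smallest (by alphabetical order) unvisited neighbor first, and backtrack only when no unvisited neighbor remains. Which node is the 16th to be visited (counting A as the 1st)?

O

Visit A
A → B
B → E
E → F
F → G
G → D
D → C
C → Q
D → J
J → H
H → I
I → L
H → P
B → N
N → K
K → O
O → M

Visit order: A, B, E, F, G, D, C, Q, J, H, I, L, P, N, K, O, M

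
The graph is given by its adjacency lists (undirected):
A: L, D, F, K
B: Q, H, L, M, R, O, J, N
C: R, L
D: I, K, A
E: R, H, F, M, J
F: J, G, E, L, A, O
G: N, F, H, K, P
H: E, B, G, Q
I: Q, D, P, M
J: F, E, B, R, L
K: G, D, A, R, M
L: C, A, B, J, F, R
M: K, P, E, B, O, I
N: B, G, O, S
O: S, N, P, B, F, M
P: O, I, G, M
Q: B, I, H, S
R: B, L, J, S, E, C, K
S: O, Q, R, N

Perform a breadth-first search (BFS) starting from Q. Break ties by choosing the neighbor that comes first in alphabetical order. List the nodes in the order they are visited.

Visit Q; enqueue B, H, I, S → queue [B, H, I, S]
Visit B; enqueue J, L, M, N, O, R → queue [H, I, S, J, L, M, N, O, R]
Visit H; enqueue E, G → queue [I, S, J, L, M, N, O, R, E, G]
Visit I; enqueue D, P → queue [S, J, L, M, N, O, R, E, G, D, P]
Visit S → queue [J, L, M, N, O, R, E, G, D, P]
Visit J; enqueue F → queue [L, M, N, O, R, E, G, D, P, F]
Visit L; enqueue A, C → queue [M, N, O, R, E, G, D, P, F, A, C]
Visit M; enqueue K → queue [N, O, R, E, G, D, P, F, A, C, K]
Visit N → queue [O, R, E, G, D, P, F, A, C, K]
Visit O → queue [R, E, G, D, P, F, A, C, K]
Visit R → queue [E, G, D, P, F, A, C, K]
Visit E → queue [G, D, P, F, A, C, K]
Visit G → queue [D, P, F, A, C, K]
Visit D → queue [P, F, A, C, K]
Visit P → queue [F, A, C, K]
Visit F → queue [A, C, K]
Visit A → queue [C, K]
Visit C → queue [K]
Visit K → queue []

Q, B, H, I, S, J, L, M, N, O, R, E, G, D, P, F, A, C, K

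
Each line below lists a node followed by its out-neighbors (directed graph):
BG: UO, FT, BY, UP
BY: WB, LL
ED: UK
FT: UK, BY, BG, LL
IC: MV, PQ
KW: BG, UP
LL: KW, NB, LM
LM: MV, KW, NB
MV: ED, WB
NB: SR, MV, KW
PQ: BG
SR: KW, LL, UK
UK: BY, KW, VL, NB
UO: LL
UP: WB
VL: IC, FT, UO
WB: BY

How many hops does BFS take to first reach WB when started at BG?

Level 0: BG
Level 1: BY, FT, UO, UP
Level 2: LL, UK, WB
Level 3: KW, LM, NB, VL
Level 4: IC, MV, SR
Level 5: ED, PQ
WB first appears at level 2.

2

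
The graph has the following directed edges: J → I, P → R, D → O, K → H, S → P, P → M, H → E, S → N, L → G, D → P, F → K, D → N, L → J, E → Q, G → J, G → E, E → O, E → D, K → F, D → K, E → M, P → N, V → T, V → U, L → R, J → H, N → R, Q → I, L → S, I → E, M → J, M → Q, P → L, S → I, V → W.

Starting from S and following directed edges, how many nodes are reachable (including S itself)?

16

BFS from S visits: S, P, N, I, R, M, L, E, Q, J, G, O, D, H, K, F
Reachable nodes: 16 of 20 total.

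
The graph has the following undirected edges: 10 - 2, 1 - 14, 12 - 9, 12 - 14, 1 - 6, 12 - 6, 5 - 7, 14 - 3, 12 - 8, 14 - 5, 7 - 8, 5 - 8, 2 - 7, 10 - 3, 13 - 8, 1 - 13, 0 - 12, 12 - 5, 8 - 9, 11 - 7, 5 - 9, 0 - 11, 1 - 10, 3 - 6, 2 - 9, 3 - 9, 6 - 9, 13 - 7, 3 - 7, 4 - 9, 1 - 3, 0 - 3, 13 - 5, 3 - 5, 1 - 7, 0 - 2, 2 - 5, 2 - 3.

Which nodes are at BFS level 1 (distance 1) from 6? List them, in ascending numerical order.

1, 3, 9, 12

Level 0: 6
Level 1: 1, 3, 9, 12
Level 2: 0, 2, 4, 5, 7, 8, 10, 13, 14
Level 3: 11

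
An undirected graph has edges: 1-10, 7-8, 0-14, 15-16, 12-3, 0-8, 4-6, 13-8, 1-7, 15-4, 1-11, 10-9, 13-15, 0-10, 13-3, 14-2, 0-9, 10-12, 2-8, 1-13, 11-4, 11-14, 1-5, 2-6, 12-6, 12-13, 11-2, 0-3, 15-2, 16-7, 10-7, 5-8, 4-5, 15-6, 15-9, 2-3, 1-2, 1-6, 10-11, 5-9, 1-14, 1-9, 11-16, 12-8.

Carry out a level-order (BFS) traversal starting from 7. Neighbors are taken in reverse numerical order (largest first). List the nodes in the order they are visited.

Visit 7; enqueue 16, 10, 8, 1 → queue [16, 10, 8, 1]
Visit 16; enqueue 15, 11 → queue [10, 8, 1, 15, 11]
Visit 10; enqueue 12, 9, 0 → queue [8, 1, 15, 11, 12, 9, 0]
Visit 8; enqueue 13, 5, 2 → queue [1, 15, 11, 12, 9, 0, 13, 5, 2]
Visit 1; enqueue 14, 6 → queue [15, 11, 12, 9, 0, 13, 5, 2, 14, 6]
Visit 15; enqueue 4 → queue [11, 12, 9, 0, 13, 5, 2, 14, 6, 4]
Visit 11 → queue [12, 9, 0, 13, 5, 2, 14, 6, 4]
Visit 12; enqueue 3 → queue [9, 0, 13, 5, 2, 14, 6, 4, 3]
Visit 9 → queue [0, 13, 5, 2, 14, 6, 4, 3]
Visit 0 → queue [13, 5, 2, 14, 6, 4, 3]
Visit 13 → queue [5, 2, 14, 6, 4, 3]
Visit 5 → queue [2, 14, 6, 4, 3]
Visit 2 → queue [14, 6, 4, 3]
Visit 14 → queue [6, 4, 3]
Visit 6 → queue [4, 3]
Visit 4 → queue [3]
Visit 3 → queue []

7, 16, 10, 8, 1, 15, 11, 12, 9, 0, 13, 5, 2, 14, 6, 4, 3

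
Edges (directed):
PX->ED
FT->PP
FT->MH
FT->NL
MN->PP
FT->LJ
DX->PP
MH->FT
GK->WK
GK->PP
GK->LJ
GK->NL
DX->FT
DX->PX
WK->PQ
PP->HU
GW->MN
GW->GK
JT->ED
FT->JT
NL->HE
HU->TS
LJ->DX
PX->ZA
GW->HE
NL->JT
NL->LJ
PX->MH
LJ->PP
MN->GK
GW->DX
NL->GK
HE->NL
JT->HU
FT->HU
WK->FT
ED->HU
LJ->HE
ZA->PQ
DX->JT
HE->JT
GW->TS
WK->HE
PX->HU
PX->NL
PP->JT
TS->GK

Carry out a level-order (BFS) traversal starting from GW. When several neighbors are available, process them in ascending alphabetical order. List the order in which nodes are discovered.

GW DX GK HE MN TS FT JT PP PX LJ NL WK HU MH ED ZA PQ

Visit GW; enqueue DX, GK, HE, MN, TS → queue [DX, GK, HE, MN, TS]
Visit DX; enqueue FT, JT, PP, PX → queue [GK, HE, MN, TS, FT, JT, PP, PX]
Visit GK; enqueue LJ, NL, WK → queue [HE, MN, TS, FT, JT, PP, PX, LJ, NL, WK]
Visit HE → queue [MN, TS, FT, JT, PP, PX, LJ, NL, WK]
Visit MN → queue [TS, FT, JT, PP, PX, LJ, NL, WK]
Visit TS → queue [FT, JT, PP, PX, LJ, NL, WK]
Visit FT; enqueue HU, MH → queue [JT, PP, PX, LJ, NL, WK, HU, MH]
Visit JT; enqueue ED → queue [PP, PX, LJ, NL, WK, HU, MH, ED]
Visit PP → queue [PX, LJ, NL, WK, HU, MH, ED]
Visit PX; enqueue ZA → queue [LJ, NL, WK, HU, MH, ED, ZA]
Visit LJ → queue [NL, WK, HU, MH, ED, ZA]
Visit NL → queue [WK, HU, MH, ED, ZA]
Visit WK; enqueue PQ → queue [HU, MH, ED, ZA, PQ]
Visit HU → queue [MH, ED, ZA, PQ]
Visit MH → queue [ED, ZA, PQ]
Visit ED → queue [ZA, PQ]
Visit ZA → queue [PQ]
Visit PQ → queue []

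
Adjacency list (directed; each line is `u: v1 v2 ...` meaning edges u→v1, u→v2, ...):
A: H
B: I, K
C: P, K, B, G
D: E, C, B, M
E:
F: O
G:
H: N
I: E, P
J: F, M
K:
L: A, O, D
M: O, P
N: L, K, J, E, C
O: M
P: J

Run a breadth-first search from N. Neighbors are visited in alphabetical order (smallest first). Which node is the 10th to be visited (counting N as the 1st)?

F

Visit N; enqueue C, E, J, K, L → queue [C, E, J, K, L]
Visit C; enqueue B, G, P → queue [E, J, K, L, B, G, P]
Visit E → queue [J, K, L, B, G, P]
Visit J; enqueue F, M → queue [K, L, B, G, P, F, M]
Visit K → queue [L, B, G, P, F, M]
Visit L; enqueue A, D, O → queue [B, G, P, F, M, A, D, O]
Visit B; enqueue I → queue [G, P, F, M, A, D, O, I]
Visit G → queue [P, F, M, A, D, O, I]
Visit P → queue [F, M, A, D, O, I]
Visit F → queue [M, A, D, O, I]
Visit M → queue [A, D, O, I]
Visit A; enqueue H → queue [D, O, I, H]
Visit D → queue [O, I, H]
Visit O → queue [I, H]
Visit I → queue [H]
Visit H → queue []

Visit order: N, C, E, J, K, L, B, G, P, F, M, A, D, O, I, H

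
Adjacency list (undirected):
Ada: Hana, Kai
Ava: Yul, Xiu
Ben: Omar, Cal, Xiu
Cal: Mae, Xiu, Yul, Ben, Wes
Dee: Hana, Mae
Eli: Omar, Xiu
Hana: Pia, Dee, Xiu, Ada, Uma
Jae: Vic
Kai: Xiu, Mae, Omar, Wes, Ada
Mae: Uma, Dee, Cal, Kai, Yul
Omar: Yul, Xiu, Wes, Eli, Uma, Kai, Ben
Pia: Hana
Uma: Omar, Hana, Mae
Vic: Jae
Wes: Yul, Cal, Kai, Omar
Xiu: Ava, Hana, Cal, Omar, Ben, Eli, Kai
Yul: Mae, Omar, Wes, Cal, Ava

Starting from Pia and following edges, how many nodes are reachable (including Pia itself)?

15

BFS from Pia visits: Pia, Hana, Dee, Xiu, Ada, Uma, Mae, Ava, Cal, Omar, Ben, Eli, Kai, Yul, Wes
Reachable nodes: 15 of 17 total.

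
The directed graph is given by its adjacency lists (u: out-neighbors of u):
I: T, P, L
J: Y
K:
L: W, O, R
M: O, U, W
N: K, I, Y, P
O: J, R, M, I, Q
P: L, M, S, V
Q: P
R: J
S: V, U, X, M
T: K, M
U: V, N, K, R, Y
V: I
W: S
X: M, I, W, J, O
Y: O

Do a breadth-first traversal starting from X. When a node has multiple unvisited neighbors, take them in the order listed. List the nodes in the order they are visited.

Visit X; enqueue M, I, W, J, O → queue [M, I, W, J, O]
Visit M; enqueue U → queue [I, W, J, O, U]
Visit I; enqueue T, P, L → queue [W, J, O, U, T, P, L]
Visit W; enqueue S → queue [J, O, U, T, P, L, S]
Visit J; enqueue Y → queue [O, U, T, P, L, S, Y]
Visit O; enqueue R, Q → queue [U, T, P, L, S, Y, R, Q]
Visit U; enqueue V, N, K → queue [T, P, L, S, Y, R, Q, V, N, K]
Visit T → queue [P, L, S, Y, R, Q, V, N, K]
Visit P → queue [L, S, Y, R, Q, V, N, K]
Visit L → queue [S, Y, R, Q, V, N, K]
Visit S → queue [Y, R, Q, V, N, K]
Visit Y → queue [R, Q, V, N, K]
Visit R → queue [Q, V, N, K]
Visit Q → queue [V, N, K]
Visit V → queue [N, K]
Visit N → queue [K]
Visit K → queue []

X, M, I, W, J, O, U, T, P, L, S, Y, R, Q, V, N, K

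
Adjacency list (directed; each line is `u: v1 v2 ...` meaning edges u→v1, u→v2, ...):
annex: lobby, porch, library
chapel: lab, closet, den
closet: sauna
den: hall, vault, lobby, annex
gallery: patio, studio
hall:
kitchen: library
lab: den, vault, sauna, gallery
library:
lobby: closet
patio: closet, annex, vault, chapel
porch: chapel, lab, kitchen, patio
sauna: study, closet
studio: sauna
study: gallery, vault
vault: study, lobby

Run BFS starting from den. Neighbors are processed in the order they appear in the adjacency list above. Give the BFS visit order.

Visit den; enqueue hall, vault, lobby, annex → queue [hall, vault, lobby, annex]
Visit hall → queue [vault, lobby, annex]
Visit vault; enqueue study → queue [lobby, annex, study]
Visit lobby; enqueue closet → queue [annex, study, closet]
Visit annex; enqueue porch, library → queue [study, closet, porch, library]
Visit study; enqueue gallery → queue [closet, porch, library, gallery]
Visit closet; enqueue sauna → queue [porch, library, gallery, sauna]
Visit porch; enqueue chapel, lab, kitchen, patio → queue [library, gallery, sauna, chapel, lab, kitchen, patio]
Visit library → queue [gallery, sauna, chapel, lab, kitchen, patio]
Visit gallery; enqueue studio → queue [sauna, chapel, lab, kitchen, patio, studio]
Visit sauna → queue [chapel, lab, kitchen, patio, studio]
Visit chapel → queue [lab, kitchen, patio, studio]
Visit lab → queue [kitchen, patio, studio]
Visit kitchen → queue [patio, studio]
Visit patio → queue [studio]
Visit studio → queue []

den, hall, vault, lobby, annex, study, closet, porch, library, gallery, sauna, chapel, lab, kitchen, patio, studio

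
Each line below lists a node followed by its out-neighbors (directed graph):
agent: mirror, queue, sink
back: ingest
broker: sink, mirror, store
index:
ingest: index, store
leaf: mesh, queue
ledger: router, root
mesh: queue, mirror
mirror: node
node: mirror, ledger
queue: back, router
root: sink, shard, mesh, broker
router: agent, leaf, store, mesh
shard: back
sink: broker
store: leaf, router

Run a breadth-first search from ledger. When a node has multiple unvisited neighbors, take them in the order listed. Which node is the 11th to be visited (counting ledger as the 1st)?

Visit ledger; enqueue router, root → queue [router, root]
Visit router; enqueue agent, leaf, store, mesh → queue [root, agent, leaf, store, mesh]
Visit root; enqueue sink, shard, broker → queue [agent, leaf, store, mesh, sink, shard, broker]
Visit agent; enqueue mirror, queue → queue [leaf, store, mesh, sink, shard, broker, mirror, queue]
Visit leaf → queue [store, mesh, sink, shard, broker, mirror, queue]
Visit store → queue [mesh, sink, shard, broker, mirror, queue]
Visit mesh → queue [sink, shard, broker, mirror, queue]
Visit sink → queue [shard, broker, mirror, queue]
Visit shard; enqueue back → queue [broker, mirror, queue, back]
Visit broker → queue [mirror, queue, back]
Visit mirror; enqueue node → queue [queue, back, node]
Visit queue → queue [back, node]
Visit back; enqueue ingest → queue [node, ingest]
Visit node → queue [ingest]
Visit ingest; enqueue index → queue [index]
Visit index → queue []

Visit order: ledger, router, root, agent, leaf, store, mesh, sink, shard, broker, mirror, queue, back, node, ingest, index

mirror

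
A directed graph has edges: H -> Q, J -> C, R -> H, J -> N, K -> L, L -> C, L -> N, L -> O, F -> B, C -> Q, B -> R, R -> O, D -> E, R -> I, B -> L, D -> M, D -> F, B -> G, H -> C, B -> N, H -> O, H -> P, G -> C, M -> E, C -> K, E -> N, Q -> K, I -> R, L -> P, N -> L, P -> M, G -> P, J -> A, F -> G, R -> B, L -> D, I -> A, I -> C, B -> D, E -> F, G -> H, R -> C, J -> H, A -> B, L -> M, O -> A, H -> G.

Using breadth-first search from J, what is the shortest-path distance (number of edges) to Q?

2

Level 0: J
Level 1: A, C, H, N
Level 2: B, G, K, L, O, P, Q
Level 3: D, M, R
Level 4: E, F, I
Q first appears at level 2.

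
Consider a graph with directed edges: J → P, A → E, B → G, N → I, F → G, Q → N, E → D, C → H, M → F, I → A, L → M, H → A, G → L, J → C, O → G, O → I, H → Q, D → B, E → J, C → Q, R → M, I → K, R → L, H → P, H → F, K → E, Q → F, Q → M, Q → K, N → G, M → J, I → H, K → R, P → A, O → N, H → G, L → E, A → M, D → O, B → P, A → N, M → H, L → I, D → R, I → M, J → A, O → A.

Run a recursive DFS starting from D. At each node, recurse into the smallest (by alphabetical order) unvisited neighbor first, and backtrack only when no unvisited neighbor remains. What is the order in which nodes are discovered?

Visit D
D → B
B → G
G → L
L → E
E → J
J → A
A → M
M → F
M → H
H → P
H → Q
Q → K
K → R
Q → N
N → I
J → C
D → O

D, B, G, L, E, J, A, M, F, H, P, Q, K, R, N, I, C, O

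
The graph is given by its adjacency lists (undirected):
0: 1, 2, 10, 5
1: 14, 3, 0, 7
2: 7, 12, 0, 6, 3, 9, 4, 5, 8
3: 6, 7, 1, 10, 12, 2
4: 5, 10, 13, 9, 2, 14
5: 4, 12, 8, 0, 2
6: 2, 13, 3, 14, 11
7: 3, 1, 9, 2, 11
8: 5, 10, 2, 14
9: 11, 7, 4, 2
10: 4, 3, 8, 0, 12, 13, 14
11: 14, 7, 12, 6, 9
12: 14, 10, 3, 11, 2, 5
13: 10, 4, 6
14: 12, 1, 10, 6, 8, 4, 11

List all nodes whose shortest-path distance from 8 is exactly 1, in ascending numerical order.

Level 0: 8
Level 1: 2, 5, 10, 14
Level 2: 0, 1, 3, 4, 6, 7, 9, 11, 12, 13

2, 5, 10, 14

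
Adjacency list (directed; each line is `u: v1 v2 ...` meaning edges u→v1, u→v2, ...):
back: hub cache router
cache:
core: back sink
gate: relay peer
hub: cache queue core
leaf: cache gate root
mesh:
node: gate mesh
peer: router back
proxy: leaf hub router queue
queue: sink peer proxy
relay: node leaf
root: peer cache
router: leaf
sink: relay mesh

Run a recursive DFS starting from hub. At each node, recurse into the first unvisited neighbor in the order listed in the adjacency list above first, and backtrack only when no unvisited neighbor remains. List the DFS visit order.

hub → cache → queue → sink → relay → node → gate → peer → router → leaf → root → back → mesh → proxy → core

Visit hub
hub → cache
hub → queue
queue → sink
sink → relay
relay → node
node → gate
gate → peer
peer → router
router → leaf
leaf → root
peer → back
node → mesh
queue → proxy
hub → core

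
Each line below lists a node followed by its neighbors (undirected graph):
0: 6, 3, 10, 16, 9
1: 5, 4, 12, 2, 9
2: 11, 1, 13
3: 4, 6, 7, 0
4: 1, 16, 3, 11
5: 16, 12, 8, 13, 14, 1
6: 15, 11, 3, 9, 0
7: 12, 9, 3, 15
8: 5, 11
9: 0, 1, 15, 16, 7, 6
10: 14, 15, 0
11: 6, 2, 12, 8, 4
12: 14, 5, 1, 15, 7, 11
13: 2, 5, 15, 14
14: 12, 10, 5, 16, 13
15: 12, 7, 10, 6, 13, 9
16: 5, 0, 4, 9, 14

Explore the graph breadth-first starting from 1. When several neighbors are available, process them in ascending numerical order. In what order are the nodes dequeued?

Visit 1; enqueue 2, 4, 5, 9, 12 → queue [2, 4, 5, 9, 12]
Visit 2; enqueue 11, 13 → queue [4, 5, 9, 12, 11, 13]
Visit 4; enqueue 3, 16 → queue [5, 9, 12, 11, 13, 3, 16]
Visit 5; enqueue 8, 14 → queue [9, 12, 11, 13, 3, 16, 8, 14]
Visit 9; enqueue 0, 6, 7, 15 → queue [12, 11, 13, 3, 16, 8, 14, 0, 6, 7, 15]
Visit 12 → queue [11, 13, 3, 16, 8, 14, 0, 6, 7, 15]
Visit 11 → queue [13, 3, 16, 8, 14, 0, 6, 7, 15]
Visit 13 → queue [3, 16, 8, 14, 0, 6, 7, 15]
Visit 3 → queue [16, 8, 14, 0, 6, 7, 15]
Visit 16 → queue [8, 14, 0, 6, 7, 15]
Visit 8 → queue [14, 0, 6, 7, 15]
Visit 14; enqueue 10 → queue [0, 6, 7, 15, 10]
Visit 0 → queue [6, 7, 15, 10]
Visit 6 → queue [7, 15, 10]
Visit 7 → queue [15, 10]
Visit 15 → queue [10]
Visit 10 → queue []

1, 2, 4, 5, 9, 12, 11, 13, 3, 16, 8, 14, 0, 6, 7, 15, 10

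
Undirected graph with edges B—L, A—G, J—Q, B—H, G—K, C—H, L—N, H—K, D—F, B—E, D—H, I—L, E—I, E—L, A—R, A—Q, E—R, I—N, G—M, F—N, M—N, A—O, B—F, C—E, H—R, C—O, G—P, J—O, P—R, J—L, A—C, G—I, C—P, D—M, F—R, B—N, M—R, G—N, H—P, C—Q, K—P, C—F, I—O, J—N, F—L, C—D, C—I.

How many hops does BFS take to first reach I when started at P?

2

Level 0: P
Level 1: C, G, H, K, R
Level 2: A, B, D, E, F, I, M, N, O, Q
Level 3: J, L
I first appears at level 2.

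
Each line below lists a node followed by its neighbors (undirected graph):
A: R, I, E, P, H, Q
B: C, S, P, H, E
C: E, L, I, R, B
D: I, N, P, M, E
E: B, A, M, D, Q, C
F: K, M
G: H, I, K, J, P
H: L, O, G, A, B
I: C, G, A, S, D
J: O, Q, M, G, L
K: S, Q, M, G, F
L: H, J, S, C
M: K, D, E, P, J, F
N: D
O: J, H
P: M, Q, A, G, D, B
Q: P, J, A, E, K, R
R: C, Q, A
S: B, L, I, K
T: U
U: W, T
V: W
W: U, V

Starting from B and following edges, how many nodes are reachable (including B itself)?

19

BFS from B visits: B, C, S, P, H, E, L, I, R, K, M, Q, A, G, D, O, J, F, N
Reachable nodes: 19 of 23 total.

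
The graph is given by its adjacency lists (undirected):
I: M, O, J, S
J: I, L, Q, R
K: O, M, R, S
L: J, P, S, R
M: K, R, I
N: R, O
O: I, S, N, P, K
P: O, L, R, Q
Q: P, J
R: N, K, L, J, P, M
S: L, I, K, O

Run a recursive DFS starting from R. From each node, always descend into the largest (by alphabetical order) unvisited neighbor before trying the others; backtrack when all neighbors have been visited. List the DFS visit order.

R -> P -> Q -> J -> L -> S -> O -> N -> K -> M -> I

Visit R
R → P
P → Q
Q → J
J → L
L → S
S → O
O → N
O → K
K → M
M → I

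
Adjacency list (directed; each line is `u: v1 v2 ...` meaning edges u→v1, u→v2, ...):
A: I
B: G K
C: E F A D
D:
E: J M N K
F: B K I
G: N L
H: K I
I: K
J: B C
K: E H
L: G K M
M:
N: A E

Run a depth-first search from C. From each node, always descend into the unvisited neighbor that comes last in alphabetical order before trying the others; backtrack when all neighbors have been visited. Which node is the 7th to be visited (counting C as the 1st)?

N

Visit C
C → F
F → K
K → H
H → I
K → E
E → N
N → A
E → M
E → J
J → B
B → G
G → L
C → D

Visit order: C, F, K, H, I, E, N, A, M, J, B, G, L, D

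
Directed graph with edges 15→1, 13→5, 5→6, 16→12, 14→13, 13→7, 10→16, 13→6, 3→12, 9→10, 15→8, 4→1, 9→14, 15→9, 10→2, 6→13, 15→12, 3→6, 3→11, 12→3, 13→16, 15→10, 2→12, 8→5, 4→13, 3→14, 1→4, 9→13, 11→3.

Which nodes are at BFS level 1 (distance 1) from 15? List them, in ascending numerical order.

1, 8, 9, 10, 12

Level 0: 15
Level 1: 1, 8, 9, 10, 12
Level 2: 2, 3, 4, 5, 13, 14, 16
Level 3: 6, 7, 11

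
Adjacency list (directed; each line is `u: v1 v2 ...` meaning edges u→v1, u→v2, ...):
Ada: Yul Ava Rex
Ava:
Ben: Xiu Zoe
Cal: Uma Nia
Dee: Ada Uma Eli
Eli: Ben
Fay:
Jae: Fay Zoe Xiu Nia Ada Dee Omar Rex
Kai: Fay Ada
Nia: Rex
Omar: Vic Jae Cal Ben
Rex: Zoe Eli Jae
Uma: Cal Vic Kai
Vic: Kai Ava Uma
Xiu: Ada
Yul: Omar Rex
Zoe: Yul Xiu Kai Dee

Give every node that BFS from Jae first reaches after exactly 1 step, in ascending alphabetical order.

Level 0: Jae
Level 1: Ada, Dee, Fay, Nia, Omar, Rex, Xiu, Zoe
Level 2: Ava, Ben, Cal, Eli, Kai, Uma, Vic, Yul

Ada, Dee, Fay, Nia, Omar, Rex, Xiu, Zoe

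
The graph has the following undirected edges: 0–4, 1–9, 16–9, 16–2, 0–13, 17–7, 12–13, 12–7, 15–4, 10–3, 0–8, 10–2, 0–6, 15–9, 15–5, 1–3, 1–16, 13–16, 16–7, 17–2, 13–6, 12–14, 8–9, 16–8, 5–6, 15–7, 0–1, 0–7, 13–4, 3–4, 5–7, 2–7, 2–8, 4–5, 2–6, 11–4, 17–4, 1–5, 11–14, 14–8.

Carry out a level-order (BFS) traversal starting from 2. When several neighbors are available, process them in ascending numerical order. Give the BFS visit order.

2 -> 6 -> 7 -> 8 -> 10 -> 16 -> 17 -> 0 -> 5 -> 13 -> 12 -> 15 -> 9 -> 14 -> 3 -> 1 -> 4 -> 11

Visit 2; enqueue 6, 7, 8, 10, 16, 17 → queue [6, 7, 8, 10, 16, 17]
Visit 6; enqueue 0, 5, 13 → queue [7, 8, 10, 16, 17, 0, 5, 13]
Visit 7; enqueue 12, 15 → queue [8, 10, 16, 17, 0, 5, 13, 12, 15]
Visit 8; enqueue 9, 14 → queue [10, 16, 17, 0, 5, 13, 12, 15, 9, 14]
Visit 10; enqueue 3 → queue [16, 17, 0, 5, 13, 12, 15, 9, 14, 3]
Visit 16; enqueue 1 → queue [17, 0, 5, 13, 12, 15, 9, 14, 3, 1]
Visit 17; enqueue 4 → queue [0, 5, 13, 12, 15, 9, 14, 3, 1, 4]
Visit 0 → queue [5, 13, 12, 15, 9, 14, 3, 1, 4]
Visit 5 → queue [13, 12, 15, 9, 14, 3, 1, 4]
Visit 13 → queue [12, 15, 9, 14, 3, 1, 4]
Visit 12 → queue [15, 9, 14, 3, 1, 4]
Visit 15 → queue [9, 14, 3, 1, 4]
Visit 9 → queue [14, 3, 1, 4]
Visit 14; enqueue 11 → queue [3, 1, 4, 11]
Visit 3 → queue [1, 4, 11]
Visit 1 → queue [4, 11]
Visit 4 → queue [11]
Visit 11 → queue []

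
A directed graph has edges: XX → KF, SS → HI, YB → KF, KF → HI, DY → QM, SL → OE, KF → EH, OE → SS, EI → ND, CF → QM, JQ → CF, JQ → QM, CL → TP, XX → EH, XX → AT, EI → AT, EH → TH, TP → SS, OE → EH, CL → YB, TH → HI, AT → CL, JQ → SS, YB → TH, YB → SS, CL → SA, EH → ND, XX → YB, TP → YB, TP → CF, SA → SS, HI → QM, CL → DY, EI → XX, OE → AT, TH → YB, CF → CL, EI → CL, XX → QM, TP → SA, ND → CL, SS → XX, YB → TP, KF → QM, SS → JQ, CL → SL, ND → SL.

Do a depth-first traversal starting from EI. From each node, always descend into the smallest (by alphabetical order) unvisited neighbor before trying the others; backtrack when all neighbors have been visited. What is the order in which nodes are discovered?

EI → AT → CL → DY → QM → SA → SS → HI → JQ → CF → XX → EH → ND → SL → OE → TH → YB → KF → TP

Visit EI
EI → AT
AT → CL
CL → DY
DY → QM
CL → SA
SA → SS
SS → HI
SS → JQ
JQ → CF
SS → XX
XX → EH
EH → ND
ND → SL
SL → OE
EH → TH
TH → YB
YB → KF
YB → TP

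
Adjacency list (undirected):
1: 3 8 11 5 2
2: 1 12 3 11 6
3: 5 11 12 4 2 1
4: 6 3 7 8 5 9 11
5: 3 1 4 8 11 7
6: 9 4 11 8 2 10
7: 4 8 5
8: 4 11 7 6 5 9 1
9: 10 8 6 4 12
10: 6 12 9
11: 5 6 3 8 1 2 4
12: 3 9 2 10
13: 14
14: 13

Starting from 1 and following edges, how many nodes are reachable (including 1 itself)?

12

BFS from 1 visits: 1, 3, 8, 11, 5, 2, 12, 4, 7, 6, 9, 10
Reachable nodes: 12 of 14 total.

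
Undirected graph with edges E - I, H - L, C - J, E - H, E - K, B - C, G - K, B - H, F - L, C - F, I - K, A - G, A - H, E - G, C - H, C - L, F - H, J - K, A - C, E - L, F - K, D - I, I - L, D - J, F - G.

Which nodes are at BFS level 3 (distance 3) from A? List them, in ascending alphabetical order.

D, I

Level 0: A
Level 1: C, G, H
Level 2: B, E, F, J, K, L
Level 3: D, I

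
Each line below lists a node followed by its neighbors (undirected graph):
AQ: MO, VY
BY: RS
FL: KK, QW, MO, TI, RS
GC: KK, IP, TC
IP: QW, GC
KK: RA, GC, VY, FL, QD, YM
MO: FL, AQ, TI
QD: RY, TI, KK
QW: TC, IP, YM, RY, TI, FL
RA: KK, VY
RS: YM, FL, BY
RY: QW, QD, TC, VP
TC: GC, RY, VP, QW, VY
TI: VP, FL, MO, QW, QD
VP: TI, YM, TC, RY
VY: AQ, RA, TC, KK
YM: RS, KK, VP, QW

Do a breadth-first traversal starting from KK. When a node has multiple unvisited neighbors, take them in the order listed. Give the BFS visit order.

KK -> RA -> GC -> VY -> FL -> QD -> YM -> IP -> TC -> AQ -> QW -> MO -> TI -> RS -> RY -> VP -> BY

Visit KK; enqueue RA, GC, VY, FL, QD, YM → queue [RA, GC, VY, FL, QD, YM]
Visit RA → queue [GC, VY, FL, QD, YM]
Visit GC; enqueue IP, TC → queue [VY, FL, QD, YM, IP, TC]
Visit VY; enqueue AQ → queue [FL, QD, YM, IP, TC, AQ]
Visit FL; enqueue QW, MO, TI, RS → queue [QD, YM, IP, TC, AQ, QW, MO, TI, RS]
Visit QD; enqueue RY → queue [YM, IP, TC, AQ, QW, MO, TI, RS, RY]
Visit YM; enqueue VP → queue [IP, TC, AQ, QW, MO, TI, RS, RY, VP]
Visit IP → queue [TC, AQ, QW, MO, TI, RS, RY, VP]
Visit TC → queue [AQ, QW, MO, TI, RS, RY, VP]
Visit AQ → queue [QW, MO, TI, RS, RY, VP]
Visit QW → queue [MO, TI, RS, RY, VP]
Visit MO → queue [TI, RS, RY, VP]
Visit TI → queue [RS, RY, VP]
Visit RS; enqueue BY → queue [RY, VP, BY]
Visit RY → queue [VP, BY]
Visit VP → queue [BY]
Visit BY → queue []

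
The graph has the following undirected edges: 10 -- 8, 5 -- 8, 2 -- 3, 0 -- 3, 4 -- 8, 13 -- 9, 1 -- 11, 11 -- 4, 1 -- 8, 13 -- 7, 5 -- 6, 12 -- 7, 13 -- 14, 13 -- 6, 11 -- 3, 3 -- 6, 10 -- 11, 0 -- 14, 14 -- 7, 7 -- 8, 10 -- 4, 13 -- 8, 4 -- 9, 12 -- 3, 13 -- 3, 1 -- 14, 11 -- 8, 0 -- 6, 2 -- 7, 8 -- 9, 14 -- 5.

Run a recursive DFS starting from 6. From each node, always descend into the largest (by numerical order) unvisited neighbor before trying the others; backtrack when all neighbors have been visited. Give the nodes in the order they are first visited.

6 13 14 7 12 3 11 10 8 9 4 5 1 2 0

Visit 6
6 → 13
13 → 14
14 → 7
7 → 12
12 → 3
3 → 11
11 → 10
10 → 8
8 → 9
9 → 4
8 → 5
8 → 1
3 → 2
3 → 0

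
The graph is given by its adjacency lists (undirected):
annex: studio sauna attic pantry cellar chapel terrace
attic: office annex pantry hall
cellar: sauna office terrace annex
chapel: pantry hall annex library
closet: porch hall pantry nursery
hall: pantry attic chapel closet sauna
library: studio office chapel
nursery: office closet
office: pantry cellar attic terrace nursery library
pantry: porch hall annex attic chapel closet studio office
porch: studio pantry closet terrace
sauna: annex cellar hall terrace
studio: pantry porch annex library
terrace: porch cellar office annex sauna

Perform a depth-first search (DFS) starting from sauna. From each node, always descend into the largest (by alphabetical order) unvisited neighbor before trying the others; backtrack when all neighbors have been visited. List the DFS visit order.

sauna, terrace, porch, studio, pantry, office, nursery, closet, hall, chapel, library, annex, cellar, attic

Visit sauna
sauna → terrace
terrace → porch
porch → studio
studio → pantry
pantry → office
office → nursery
nursery → closet
closet → hall
hall → chapel
chapel → library
chapel → annex
annex → cellar
annex → attic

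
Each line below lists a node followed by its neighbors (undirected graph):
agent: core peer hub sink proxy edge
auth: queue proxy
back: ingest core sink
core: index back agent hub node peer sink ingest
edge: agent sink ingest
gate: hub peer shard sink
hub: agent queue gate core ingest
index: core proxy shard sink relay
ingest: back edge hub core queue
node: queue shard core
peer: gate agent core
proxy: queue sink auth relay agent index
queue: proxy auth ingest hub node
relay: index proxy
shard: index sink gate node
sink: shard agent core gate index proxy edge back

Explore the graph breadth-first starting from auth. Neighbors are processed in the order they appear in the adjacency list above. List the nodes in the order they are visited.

auth, queue, proxy, ingest, hub, node, sink, relay, agent, index, back, edge, core, gate, shard, peer

Visit auth; enqueue queue, proxy → queue [queue, proxy]
Visit queue; enqueue ingest, hub, node → queue [proxy, ingest, hub, node]
Visit proxy; enqueue sink, relay, agent, index → queue [ingest, hub, node, sink, relay, agent, index]
Visit ingest; enqueue back, edge, core → queue [hub, node, sink, relay, agent, index, back, edge, core]
Visit hub; enqueue gate → queue [node, sink, relay, agent, index, back, edge, core, gate]
Visit node; enqueue shard → queue [sink, relay, agent, index, back, edge, core, gate, shard]
Visit sink → queue [relay, agent, index, back, edge, core, gate, shard]
Visit relay → queue [agent, index, back, edge, core, gate, shard]
Visit agent; enqueue peer → queue [index, back, edge, core, gate, shard, peer]
Visit index → queue [back, edge, core, gate, shard, peer]
Visit back → queue [edge, core, gate, shard, peer]
Visit edge → queue [core, gate, shard, peer]
Visit core → queue [gate, shard, peer]
Visit gate → queue [shard, peer]
Visit shard → queue [peer]
Visit peer → queue []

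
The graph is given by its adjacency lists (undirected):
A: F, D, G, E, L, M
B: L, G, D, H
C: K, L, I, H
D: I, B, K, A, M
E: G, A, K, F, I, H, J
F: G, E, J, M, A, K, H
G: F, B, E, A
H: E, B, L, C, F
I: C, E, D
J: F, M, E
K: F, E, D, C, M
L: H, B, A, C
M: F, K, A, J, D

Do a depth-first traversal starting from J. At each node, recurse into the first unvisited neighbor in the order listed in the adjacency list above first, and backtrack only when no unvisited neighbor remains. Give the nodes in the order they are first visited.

J -> F -> G -> B -> L -> H -> E -> A -> D -> I -> C -> K -> M

Visit J
J → F
F → G
G → B
B → L
L → H
H → E
E → A
A → D
D → I
I → C
C → K
K → M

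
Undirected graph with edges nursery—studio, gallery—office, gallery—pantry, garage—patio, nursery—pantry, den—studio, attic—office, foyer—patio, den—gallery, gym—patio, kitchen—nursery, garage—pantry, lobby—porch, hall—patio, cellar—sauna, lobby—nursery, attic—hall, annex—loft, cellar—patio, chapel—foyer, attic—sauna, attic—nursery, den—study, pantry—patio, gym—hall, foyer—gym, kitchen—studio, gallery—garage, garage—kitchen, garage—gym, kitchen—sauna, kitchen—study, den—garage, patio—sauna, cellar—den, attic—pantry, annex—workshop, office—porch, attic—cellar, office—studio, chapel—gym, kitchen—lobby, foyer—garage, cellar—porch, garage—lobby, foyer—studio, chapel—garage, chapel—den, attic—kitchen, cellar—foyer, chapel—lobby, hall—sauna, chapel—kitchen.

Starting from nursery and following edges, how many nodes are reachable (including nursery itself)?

19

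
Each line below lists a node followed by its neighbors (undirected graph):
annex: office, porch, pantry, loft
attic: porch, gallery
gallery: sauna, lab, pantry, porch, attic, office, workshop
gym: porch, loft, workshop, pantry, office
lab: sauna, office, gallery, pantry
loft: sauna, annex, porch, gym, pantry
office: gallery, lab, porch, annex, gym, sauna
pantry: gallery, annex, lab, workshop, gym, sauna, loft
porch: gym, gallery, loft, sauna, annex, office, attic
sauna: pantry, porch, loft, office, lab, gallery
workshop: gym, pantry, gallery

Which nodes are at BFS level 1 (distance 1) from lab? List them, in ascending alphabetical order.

Level 0: lab
Level 1: gallery, office, pantry, sauna
Level 2: annex, attic, gym, loft, porch, workshop

gallery, office, pantry, sauna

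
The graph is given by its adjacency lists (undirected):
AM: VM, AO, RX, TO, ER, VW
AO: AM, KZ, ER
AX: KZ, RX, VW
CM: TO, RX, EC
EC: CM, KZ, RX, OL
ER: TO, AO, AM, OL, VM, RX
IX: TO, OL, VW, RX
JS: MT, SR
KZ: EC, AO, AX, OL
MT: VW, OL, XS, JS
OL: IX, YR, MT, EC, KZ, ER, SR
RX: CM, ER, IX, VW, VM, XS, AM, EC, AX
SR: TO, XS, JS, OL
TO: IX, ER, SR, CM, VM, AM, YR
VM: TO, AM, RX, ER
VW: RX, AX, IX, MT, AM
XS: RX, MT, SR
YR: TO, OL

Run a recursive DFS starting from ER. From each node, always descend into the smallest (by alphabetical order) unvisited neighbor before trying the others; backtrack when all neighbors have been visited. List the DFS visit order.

ER AM AO KZ AX RX CM EC OL IX TO SR JS MT VW XS VM YR

Visit ER
ER → AM
AM → AO
AO → KZ
KZ → AX
AX → RX
RX → CM
CM → EC
EC → OL
OL → IX
IX → TO
TO → SR
SR → JS
JS → MT
MT → VW
MT → XS
TO → VM
TO → YR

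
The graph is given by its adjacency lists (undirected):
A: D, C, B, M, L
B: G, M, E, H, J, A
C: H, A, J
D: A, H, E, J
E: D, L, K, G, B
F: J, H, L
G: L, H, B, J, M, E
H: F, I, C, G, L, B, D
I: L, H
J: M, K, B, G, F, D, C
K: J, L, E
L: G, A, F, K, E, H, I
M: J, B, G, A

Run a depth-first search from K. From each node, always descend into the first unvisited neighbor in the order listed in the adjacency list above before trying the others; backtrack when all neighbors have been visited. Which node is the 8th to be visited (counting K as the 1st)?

D

Visit K
K → J
J → M
M → B
B → G
G → L
L → A
A → D
D → H
H → F
H → I
H → C
D → E

Visit order: K, J, M, B, G, L, A, D, H, F, I, C, E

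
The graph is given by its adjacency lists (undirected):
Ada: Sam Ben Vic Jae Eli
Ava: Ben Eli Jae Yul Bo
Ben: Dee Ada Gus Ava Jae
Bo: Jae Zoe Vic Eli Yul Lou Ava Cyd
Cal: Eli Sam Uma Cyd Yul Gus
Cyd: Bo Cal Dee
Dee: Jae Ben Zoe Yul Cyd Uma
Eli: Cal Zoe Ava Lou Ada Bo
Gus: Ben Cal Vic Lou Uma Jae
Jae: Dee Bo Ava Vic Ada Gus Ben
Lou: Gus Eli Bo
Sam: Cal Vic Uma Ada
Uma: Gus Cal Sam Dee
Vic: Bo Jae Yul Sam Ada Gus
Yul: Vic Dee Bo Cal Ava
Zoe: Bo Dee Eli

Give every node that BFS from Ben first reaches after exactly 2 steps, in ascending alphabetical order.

Level 0: Ben
Level 1: Ada, Ava, Dee, Gus, Jae
Level 2: Bo, Cal, Cyd, Eli, Lou, Sam, Uma, Vic, Yul, Zoe

Bo, Cal, Cyd, Eli, Lou, Sam, Uma, Vic, Yul, Zoe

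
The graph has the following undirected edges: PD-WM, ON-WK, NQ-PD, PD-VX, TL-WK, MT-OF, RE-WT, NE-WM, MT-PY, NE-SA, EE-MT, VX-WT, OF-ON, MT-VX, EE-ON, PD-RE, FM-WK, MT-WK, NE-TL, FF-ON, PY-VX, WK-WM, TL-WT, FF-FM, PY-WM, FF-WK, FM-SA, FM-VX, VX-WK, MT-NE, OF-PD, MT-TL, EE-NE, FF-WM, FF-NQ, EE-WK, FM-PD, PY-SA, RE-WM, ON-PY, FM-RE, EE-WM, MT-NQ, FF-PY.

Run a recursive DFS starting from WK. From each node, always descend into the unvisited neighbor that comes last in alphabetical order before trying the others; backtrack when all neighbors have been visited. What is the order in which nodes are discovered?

WK, WM, RE, WT, VX, PY, SA, NE, TL, MT, OF, PD, NQ, FF, ON, EE, FM

Visit WK
WK → WM
WM → RE
RE → WT
WT → VX
VX → PY
PY → SA
SA → NE
NE → TL
TL → MT
MT → OF
OF → PD
PD → NQ
NQ → FF
FF → ON
ON → EE
FF → FM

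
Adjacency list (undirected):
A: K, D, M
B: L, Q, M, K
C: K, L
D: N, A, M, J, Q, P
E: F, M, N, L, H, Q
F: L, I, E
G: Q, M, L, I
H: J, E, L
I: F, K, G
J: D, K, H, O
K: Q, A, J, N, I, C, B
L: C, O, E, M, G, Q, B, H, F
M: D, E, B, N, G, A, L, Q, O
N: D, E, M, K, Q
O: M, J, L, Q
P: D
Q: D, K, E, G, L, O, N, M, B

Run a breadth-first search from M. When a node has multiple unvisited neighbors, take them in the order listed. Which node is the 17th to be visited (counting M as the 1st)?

C

Visit M; enqueue D, E, B, N, G, A, L, Q, O → queue [D, E, B, N, G, A, L, Q, O]
Visit D; enqueue J, P → queue [E, B, N, G, A, L, Q, O, J, P]
Visit E; enqueue F, H → queue [B, N, G, A, L, Q, O, J, P, F, H]
Visit B; enqueue K → queue [N, G, A, L, Q, O, J, P, F, H, K]
Visit N → queue [G, A, L, Q, O, J, P, F, H, K]
Visit G; enqueue I → queue [A, L, Q, O, J, P, F, H, K, I]
Visit A → queue [L, Q, O, J, P, F, H, K, I]
Visit L; enqueue C → queue [Q, O, J, P, F, H, K, I, C]
Visit Q → queue [O, J, P, F, H, K, I, C]
Visit O → queue [J, P, F, H, K, I, C]
Visit J → queue [P, F, H, K, I, C]
Visit P → queue [F, H, K, I, C]
Visit F → queue [H, K, I, C]
Visit H → queue [K, I, C]
Visit K → queue [I, C]
Visit I → queue [C]
Visit C → queue []

Visit order: M, D, E, B, N, G, A, L, Q, O, J, P, F, H, K, I, C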